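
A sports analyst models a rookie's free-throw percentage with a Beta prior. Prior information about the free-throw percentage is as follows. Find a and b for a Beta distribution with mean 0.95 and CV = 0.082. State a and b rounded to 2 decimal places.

σ = CV·μ = 0.082×0.95 = 0.07790, so σ² = 0.006068.
s+1 = μ(1−μ)/σ² = 0.0475/0.006068 = 7.8274, so s = a+b = 6.8274.
a = μs = 6.49, b = (1−μ)s = 0.34.

a = 6.49, b = 0.34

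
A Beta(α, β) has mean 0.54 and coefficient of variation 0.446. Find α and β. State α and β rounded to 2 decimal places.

α = 1.77, β = 1.51

σ = CV·μ = 0.446×0.54 = 0.24084, so σ² = 0.058004.
s+1 = μ(1−μ)/σ² = 0.2484/0.058004 = 4.2825, so s = α+β = 3.2825.
α = μs = 1.77, β = (1−μ)s = 1.51.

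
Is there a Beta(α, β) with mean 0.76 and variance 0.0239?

The Beta variance bound is σ² < μ(1−μ).
Here μ(1−μ) = 0.76×0.24 = 0.1824, and 0.0239 < 0.1824.

Yes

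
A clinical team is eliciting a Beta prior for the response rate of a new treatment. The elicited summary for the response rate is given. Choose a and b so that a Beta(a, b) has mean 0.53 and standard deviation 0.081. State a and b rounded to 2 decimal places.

σ² = 0.081² = 0.006561.
With s = a+b, Var = μ(1−μ)/(s+1), so s+1 = (0.53×0.47)/0.006561 = 37.9668 and s = 36.9668.
a = μs = 19.59, b = (1−μ)s = 17.37.

a = 19.59, b = 17.37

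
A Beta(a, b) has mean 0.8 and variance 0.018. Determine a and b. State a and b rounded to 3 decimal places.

a = 6.311, b = 1.578

By moment matching, a+b = μ(1−μ)/σ² − 1 = (0.8·0.2)/0.018 − 1 = 8.8889 − 1 = 7.8889.
Since a/(a+b) = μ, a = 0.8·7.8889 = 6.311 and b = 0.2·7.8889 = 1.578.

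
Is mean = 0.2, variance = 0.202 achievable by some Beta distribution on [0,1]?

For any Beta, Var(X) < E[X]·(1−E[X]).
Here μ(1−μ) = 0.2×0.8 = 0.16, and 0.202 ≥ 0.16.

No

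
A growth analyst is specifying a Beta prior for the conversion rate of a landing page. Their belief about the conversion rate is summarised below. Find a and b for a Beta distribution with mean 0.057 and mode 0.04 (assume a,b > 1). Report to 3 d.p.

a = 3.085, b = 51.033

With s = a+b: μ = a/s and mode = (a−1)/(s−2). Eliminating a = μs,
μs − 1 = m(s−2) ⇒ s(μ−m) = 1−2m ⇒ s = 0.92/0.017 = 54.1176.
So a = μs = 3.085, b = (1−μ)s = 51.033.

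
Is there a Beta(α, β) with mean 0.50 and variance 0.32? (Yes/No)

No

For any Beta, Var(X) < E[X]·(1−E[X]).
Here μ(1−μ) = 0.50×0.50 = 0.2500, and 0.32 ≥ 0.2500.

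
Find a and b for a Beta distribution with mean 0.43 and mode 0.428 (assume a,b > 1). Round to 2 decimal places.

Let s = a+b. Mean gives a = μs = 0.43s; mode gives (a−1)/(s−2) = 0.428.
Substituting: 0.43s − 1 = 0.428(s−2) = 0.428s − 0.856, so 0.002s = 0.144 and s = 72.0000.
Then a = 0.43×72.0000 = 30.96 and b = s−a = 41.04.

a = 30.96, b = 41.04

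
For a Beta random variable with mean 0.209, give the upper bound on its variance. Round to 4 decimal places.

0.1653

Var = μ(1−μ)/(α+β+1), which approaches μ(1−μ) as α+β → 0.
So the supremum is μ(1−μ) = 0.209×0.791 = 0.1653.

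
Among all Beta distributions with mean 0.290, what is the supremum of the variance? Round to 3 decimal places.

Var = μ(1−μ)/(α+β+1), which approaches μ(1−μ) as α+β → 0.
So the supremum is μ(1−μ) = 0.290×0.710 = 0.206.

0.206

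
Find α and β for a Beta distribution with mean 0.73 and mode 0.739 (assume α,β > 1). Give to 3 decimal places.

α = 38.771, β = 14.340

Let s = α+β. Mean gives α = μs = 0.73s; mode gives (α−1)/(s−2) = 0.739.
Substituting: 0.73s − 1 = 0.739(s−2) = 0.739s − 1.478, so -0.009s = -0.478 and s = 53.1111.
Then α = 0.73×53.1111 = 38.771 and β = s−α = 14.340.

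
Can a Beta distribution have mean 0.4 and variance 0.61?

The Beta variance bound is σ² < μ(1−μ).
Here μ(1−μ) = 0.4×0.6 = 0.24, and 0.61 ≥ 0.24.

No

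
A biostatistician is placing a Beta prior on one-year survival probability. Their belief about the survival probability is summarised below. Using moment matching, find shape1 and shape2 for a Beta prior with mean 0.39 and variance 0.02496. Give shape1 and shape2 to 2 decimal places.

Let s = shape1+shape2. The Beta variance is μ(1−μ)/(s+1).
So s+1 = μ(1−μ)/σ² = (0.39×0.61)/0.02496 = 0.2379/0.02496 = 9.5312, giving s = 8.5312.
Then shape1 = μs = 0.39×8.5312 = 3.33 and shape2 = (1−μ)s = 0.61×8.5312 = 5.20.

shape1 = 3.33, shape2 = 5.20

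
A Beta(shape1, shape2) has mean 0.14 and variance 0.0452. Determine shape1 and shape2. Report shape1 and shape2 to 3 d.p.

shape1 = 0.233, shape2 = 1.431

By moment matching, shape1+shape2 = μ(1−μ)/σ² − 1 = (0.14·0.86)/0.0452 − 1 = 2.6637 − 1 = 1.6637.
Since shape1/(shape1+shape2) = μ, shape1 = 0.14·1.6637 = 0.233 and shape2 = 0.86·1.6637 = 1.431.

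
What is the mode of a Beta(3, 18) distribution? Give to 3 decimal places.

With α,β > 1, mode = (α−1)/(α+β−2) = 2/19 = 0.105.

0.105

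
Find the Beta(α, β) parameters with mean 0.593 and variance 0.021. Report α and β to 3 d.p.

α = 6.222, β = 4.271

By moment matching, α+β = μ(1−μ)/σ² − 1 = (0.593·0.407)/0.021 − 1 = 11.4929 − 1 = 10.4929.
Since α/(α+β) = μ, α = 0.593·10.4929 = 6.222 and β = 0.407·10.4929 = 4.271.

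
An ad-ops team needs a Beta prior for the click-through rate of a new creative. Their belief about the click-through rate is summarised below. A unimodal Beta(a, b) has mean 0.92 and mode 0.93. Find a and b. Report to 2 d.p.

a = 79.12, b = 6.88

Let s = a+b. Mean gives a = μs = 0.92s; mode gives (a−1)/(s−2) = 0.93.
Substituting: 0.92s − 1 = 0.93(s−2) = 0.93s − 1.86, so -0.01s = -0.86 and s = 86.0000.
Then a = 0.92×86.0000 = 79.12 and b = s−a = 6.88.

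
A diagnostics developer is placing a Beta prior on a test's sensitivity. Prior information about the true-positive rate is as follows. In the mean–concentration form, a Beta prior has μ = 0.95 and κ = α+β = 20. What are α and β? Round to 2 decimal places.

α = μκ = 0.95×20 = 19.00 and β = (1−μ)κ = 0.05×20 = 1.00.

α = 19.00, β = 1.00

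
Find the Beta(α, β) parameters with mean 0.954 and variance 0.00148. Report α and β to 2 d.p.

α = 27.33, β = 1.32

Write ν = α+β; then α = μν and Var = μ(1−μ)/(ν+1).
ν = μ(1−μ)/Var − 1 = 0.043884/0.00148 − 1 = 28.6514.
α = 0.954·28.6514 = 27.33, β = 0.046·28.6514 = 1.32.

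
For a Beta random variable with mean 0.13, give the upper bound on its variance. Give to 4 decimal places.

0.1131

For fixed mean μ the Beta variance is μ(1−μ)/(α+β+1), increasing as α+β decreases.
Its least upper bound (not attained) is μ(1−μ) = 0.13·0.87 = 0.1131.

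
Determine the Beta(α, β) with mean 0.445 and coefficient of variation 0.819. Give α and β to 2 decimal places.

Var = (CV·μ)² = (0.819×0.445)² = 0.132827.
α+β = μ(1−μ)/Var − 1 = 0.246975/0.132827 − 1 = 0.8594.
Thus α = 0.445·0.8594 = 0.38 and β = 0.555·0.8594 = 0.48.

α = 0.38, β = 0.48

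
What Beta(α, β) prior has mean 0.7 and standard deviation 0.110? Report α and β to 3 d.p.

α = 11.449, β = 4.907

σ² = 0.110² = 0.012100.
With s = α+β, Var = μ(1−μ)/(s+1), so s+1 = (0.7×0.3)/0.012100 = 17.3554 and s = 16.3554.
α = μs = 11.449, β = (1−μ)s = 4.907.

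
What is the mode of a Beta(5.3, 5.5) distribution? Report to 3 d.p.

0.489

With α,β > 1, mode = (α−1)/(α+β−2) = 4.3/8.8 = 0.489.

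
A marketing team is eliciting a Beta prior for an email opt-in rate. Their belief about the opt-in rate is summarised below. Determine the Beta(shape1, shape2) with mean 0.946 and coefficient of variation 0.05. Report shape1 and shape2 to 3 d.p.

Var = (CV·μ)² = (0.05×0.946)² = 0.002237.
shape1+shape2 = μ(1−μ)/Var − 1 = 0.051084/0.002237 − 1 = 21.8330.
Thus shape1 = 0.946·21.8330 = 20.654 and shape2 = 0.054·21.8330 = 1.179.

shape1 = 20.654, shape2 = 1.179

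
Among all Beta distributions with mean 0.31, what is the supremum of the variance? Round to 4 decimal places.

0.2139

For fixed mean μ the Beta variance is μ(1−μ)/(α+β+1), increasing as α+β decreases.
Its least upper bound (not attained) is μ(1−μ) = 0.31·0.69 = 0.2139.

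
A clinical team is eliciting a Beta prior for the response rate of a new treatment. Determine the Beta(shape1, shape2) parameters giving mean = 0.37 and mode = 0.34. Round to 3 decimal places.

shape1 = 3.947, shape2 = 6.720

Let s = shape1+shape2. Mean gives shape1 = μs = 0.37s; mode gives (shape1−1)/(s−2) = 0.34.
Substituting: 0.37s − 1 = 0.34(s−2) = 0.34s − 0.68, so 0.03s = 0.32 and s = 10.6667.
Then shape1 = 0.37×10.6667 = 3.947 and shape2 = s−shape1 = 6.720.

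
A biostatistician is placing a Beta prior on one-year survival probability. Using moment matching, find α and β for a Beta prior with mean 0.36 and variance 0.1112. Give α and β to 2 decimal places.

Write ν = α+β; then α = μν and Var = μ(1−μ)/(ν+1).
ν = μ(1−μ)/Var − 1 = 0.2304/0.1112 − 1 = 1.0719.
α = 0.36·1.0719 = 0.39, β = 0.64·1.0719 = 0.69.

α = 0.39, β = 0.69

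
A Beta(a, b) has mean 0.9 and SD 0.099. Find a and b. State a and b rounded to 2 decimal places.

a = 7.36, b = 0.82

σ² = 0.099² = 0.009801.
With s = a+b, Var = μ(1−μ)/(s+1), so s+1 = (0.9×0.1)/0.009801 = 9.1827 and s = 8.1827.
a = μs = 7.36, b = (1−μ)s = 0.82.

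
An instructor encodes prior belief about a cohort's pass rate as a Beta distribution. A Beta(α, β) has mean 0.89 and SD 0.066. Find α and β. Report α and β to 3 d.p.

σ² = 0.066² = 0.004356.
With s = α+β, Var = μ(1−μ)/(s+1), so s+1 = (0.89×0.11)/0.004356 = 22.4747 and s = 21.4747.
α = μs = 19.113, β = (1−μ)s = 2.362.

α = 19.113, β = 2.362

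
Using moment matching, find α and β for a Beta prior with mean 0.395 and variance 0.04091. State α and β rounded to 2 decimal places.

α = 1.91, β = 2.93

Write ν = α+β; then α = μν and Var = μ(1−μ)/(ν+1).
ν = μ(1−μ)/Var − 1 = 0.238975/0.04091 − 1 = 4.8415.
α = 0.395·4.8415 = 1.91, β = 0.605·4.8415 = 2.93.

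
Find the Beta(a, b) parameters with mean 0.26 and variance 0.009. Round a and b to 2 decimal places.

Write ν = a+b; then a = μν and Var = μ(1−μ)/(ν+1).
ν = μ(1−μ)/Var − 1 = 0.1924/0.009 − 1 = 20.3778.
a = 0.26·20.3778 = 5.30, b = 0.74·20.3778 = 15.08.

a = 5.30, b = 15.08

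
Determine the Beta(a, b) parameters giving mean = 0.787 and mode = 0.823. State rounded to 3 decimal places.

Let s = a+b. Mean gives a = μs = 0.787s; mode gives (a−1)/(s−2) = 0.823.
Substituting: 0.787s − 1 = 0.823(s−2) = 0.823s − 1.646, so -0.036s = -0.646 and s = 17.9444.
Then a = 0.787×17.9444 = 14.122 and b = s−a = 3.822.

a = 14.122, b = 3.822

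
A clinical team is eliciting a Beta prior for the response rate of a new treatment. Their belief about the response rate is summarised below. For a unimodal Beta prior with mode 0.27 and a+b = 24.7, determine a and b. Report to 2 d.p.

Mode = (a−1)/(κ−2) with κ = a+b, so a−1 = 0.27·22.7 = 6.13.
a = 7.13; b = κ − a = 17.57.

a = 7.13, b = 17.57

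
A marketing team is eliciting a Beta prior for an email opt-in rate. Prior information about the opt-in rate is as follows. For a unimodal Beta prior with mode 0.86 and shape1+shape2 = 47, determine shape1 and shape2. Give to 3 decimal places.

shape1 = 39.700, shape2 = 7.300

Mode = (shape1−1)/(κ−2) with κ = shape1+shape2, so shape1−1 = 0.86·45 = 38.700.
shape1 = 39.700; shape2 = κ − shape1 = 7.300.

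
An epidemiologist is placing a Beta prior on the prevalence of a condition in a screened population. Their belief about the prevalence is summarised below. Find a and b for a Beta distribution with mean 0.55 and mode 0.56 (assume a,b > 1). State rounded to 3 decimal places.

a = 6.600, b = 5.400

With s = a+b: μ = a/s and mode = (a−1)/(s−2). Eliminating a = μs,
μs − 1 = m(s−2) ⇒ s(μ−m) = 1−2m ⇒ s = -0.12/-0.01 = 12.0000.
So a = μs = 6.600, b = (1−μ)s = 5.400.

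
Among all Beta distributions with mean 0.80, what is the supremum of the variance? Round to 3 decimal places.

Var = μ(1−μ)/(α+β+1), which approaches μ(1−μ) as α+β → 0.
So the supremum is μ(1−μ) = 0.80×0.20 = 0.160.

0.160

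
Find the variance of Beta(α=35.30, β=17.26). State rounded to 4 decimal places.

μ = 35.30/52.56 = 0.671613; Var = μ(1−μ)/(α+β+1) = 0.2205488/53.56 = 0.0041.

0.0041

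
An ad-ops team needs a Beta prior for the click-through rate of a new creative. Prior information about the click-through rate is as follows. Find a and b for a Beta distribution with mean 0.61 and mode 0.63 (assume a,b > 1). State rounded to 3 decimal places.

a = 7.930, b = 5.070

Let s = a+b. Mean gives a = μs = 0.61s; mode gives (a−1)/(s−2) = 0.63.
Substituting: 0.61s − 1 = 0.63(s−2) = 0.63s − 1.26, so -0.02s = -0.26 and s = 13.0000.
Then a = 0.61×13.0000 = 7.930 and b = s−a = 5.070.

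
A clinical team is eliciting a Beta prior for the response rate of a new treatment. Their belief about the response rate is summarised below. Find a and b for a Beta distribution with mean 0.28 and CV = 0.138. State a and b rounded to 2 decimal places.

a = 37.53, b = 96.50

σ = CV·μ = 0.138×0.28 = 0.03864, so σ² = 0.001493.
s+1 = μ(1−μ)/σ² = 0.2016/0.001493 = 135.0257, so s = a+b = 134.0257.
a = μs = 37.53, b = (1−μ)s = 96.50.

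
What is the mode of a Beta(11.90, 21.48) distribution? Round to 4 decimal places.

The density x^(α−1)(1−x)^(β−1) is maximised at (α−1)/(α+β−2) = 10.90/31.38 = 0.3474.

0.3474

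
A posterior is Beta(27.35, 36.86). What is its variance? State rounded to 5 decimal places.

0.00375

μ = 27.35/64.21 = 0.425946; Var = μ(1−μ)/(α+β+1) = 0.2445160/65.21 = 0.00375.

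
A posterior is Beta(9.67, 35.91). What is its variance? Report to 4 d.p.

0.0036

μ = 9.67/45.58 = 0.212154; Var = μ(1−μ)/(α+β+1) = 0.1671449/46.58 = 0.0036.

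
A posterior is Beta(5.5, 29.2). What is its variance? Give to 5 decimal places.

0.00374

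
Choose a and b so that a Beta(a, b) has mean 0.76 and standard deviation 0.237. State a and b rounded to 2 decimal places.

Variance = 0.237² = 0.056169. The moment-matching identity a+b = μ(1−μ)/Var − 1 gives
a+b = 0.1824/0.056169 − 1 = 2.2473, so a = μ·2.2473 = 1.71 and b = (1−μ)·2.2473 = 0.54.

a = 1.71, b = 0.54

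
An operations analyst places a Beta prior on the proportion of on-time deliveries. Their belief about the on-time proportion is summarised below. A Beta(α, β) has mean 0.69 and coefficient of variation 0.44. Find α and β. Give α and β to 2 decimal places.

α = 0.91, β = 0.41

Var = (CV·μ)² = (0.44×0.69)² = 0.092173.
α+β = μ(1−μ)/Var − 1 = 0.2139/0.092173 − 1 = 1.3206.
Thus α = 0.69·1.3206 = 0.91 and β = 0.31·1.3206 = 0.41.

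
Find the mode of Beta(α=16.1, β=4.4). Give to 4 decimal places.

0.8162

The density x^(α−1)(1−x)^(β−1) is maximised at (α−1)/(α+β−2) = 15.1/18.5 = 0.8162.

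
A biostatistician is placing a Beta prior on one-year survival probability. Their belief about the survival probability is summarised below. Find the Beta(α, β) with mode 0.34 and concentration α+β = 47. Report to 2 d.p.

Since the density peak of Beta(α,β) is at (α−1)/(α+β−2),
α = 1 + 0.34(47−2) = 16.30 and β = 47 − 16.30 = 30.70.

α = 16.30, β = 30.70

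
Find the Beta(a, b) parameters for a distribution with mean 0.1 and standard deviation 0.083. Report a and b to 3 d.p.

a = 1.206, b = 10.858

Variance = 0.083² = 0.006889. The moment-matching identity a+b = μ(1−μ)/Var − 1 gives
a+b = 0.09/0.006889 − 1 = 12.0643, so a = μ·12.0643 = 1.206 and b = (1−μ)·12.0643 = 10.858.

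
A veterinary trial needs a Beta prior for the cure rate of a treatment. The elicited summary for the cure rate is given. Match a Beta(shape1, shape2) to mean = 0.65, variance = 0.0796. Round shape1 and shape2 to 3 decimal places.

shape1 = 1.208, shape2 = 0.650

By moment matching, shape1+shape2 = μ(1−μ)/σ² − 1 = (0.65·0.35)/0.0796 − 1 = 2.8580 − 1 = 1.8580.
Since shape1/(shape1+shape2) = μ, shape1 = 0.65·1.8580 = 1.208 and shape2 = 0.35·1.8580 = 0.650.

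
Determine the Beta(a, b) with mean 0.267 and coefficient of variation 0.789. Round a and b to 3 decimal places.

a = 0.910, b = 2.500

Var = (CV·μ)² = (0.789×0.267)² = 0.044379.
a+b = μ(1−μ)/Var − 1 = 0.195711/0.044379 − 1 = 3.4100.
Thus a = 0.267·3.4100 = 0.910 and b = 0.733·3.4100 = 2.500.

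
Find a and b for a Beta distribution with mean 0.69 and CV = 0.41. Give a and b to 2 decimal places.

a = 1.15, b = 0.52

Var = (CV·μ)² = (0.41×0.69)² = 0.080032.
a+b = μ(1−μ)/Var − 1 = 0.2139/0.080032 − 1 = 1.6727.
Thus a = 0.69·1.6727 = 1.15 and b = 0.31·1.6727 = 0.52.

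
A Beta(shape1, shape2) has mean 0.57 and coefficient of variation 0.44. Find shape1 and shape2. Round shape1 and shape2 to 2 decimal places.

shape1 = 1.65, shape2 = 1.25

σ = CV·μ = 0.44×0.57 = 0.25080, so σ² = 0.062901.
s+1 = μ(1−μ)/σ² = 0.2451/0.062901 = 3.8966, so s = shape1+shape2 = 2.8966.
shape1 = μs = 1.65, shape2 = (1−μ)s = 1.25.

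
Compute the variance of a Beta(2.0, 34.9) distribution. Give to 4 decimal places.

0.0014

α+β = 36.9 and αβ = 69.80, so Var = αβ/[(α+β)²(α+β+1)] = 69.80/51605.019 = 0.0014.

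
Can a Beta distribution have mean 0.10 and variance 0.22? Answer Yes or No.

No

The Beta variance bound is σ² < μ(1−μ).
Here μ(1−μ) = 0.10×0.90 = 0.0900, and 0.22 ≥ 0.0900.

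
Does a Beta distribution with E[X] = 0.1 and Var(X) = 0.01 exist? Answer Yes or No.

Yes

For any Beta, Var(X) < E[X]·(1−E[X]).
Here μ(1−μ) = 0.1×0.9 = 0.09, and 0.01 < 0.09.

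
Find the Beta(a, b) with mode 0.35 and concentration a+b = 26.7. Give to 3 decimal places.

For a,b>1 the mode is (a−1)/(a+b−2), so a = mode·(κ−2)+1 = 0.35×24.7+1 = 9.645.
And b = (1−mode)·(κ−2)+1 = 0.65×24.7+1 = 17.055.

a = 9.645, b = 17.055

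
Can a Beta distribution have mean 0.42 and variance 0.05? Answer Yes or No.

Yes

For any Beta, Var(X) < E[X]·(1−E[X]).
Here μ(1−μ) = 0.42×0.58 = 0.2436, and 0.05 < 0.2436.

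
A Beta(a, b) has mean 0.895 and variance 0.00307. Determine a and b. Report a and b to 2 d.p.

a = 26.50, b = 3.11

Write ν = a+b; then a = μν and Var = μ(1−μ)/(ν+1).
ν = μ(1−μ)/Var − 1 = 0.093975/0.00307 − 1 = 29.6107.
a = 0.895·29.6107 = 26.50, b = 0.105·29.6107 = 3.11.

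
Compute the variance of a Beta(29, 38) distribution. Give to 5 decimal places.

0.00361

α+β = 67 and αβ = 1102, so Var = αβ/[(α+β)²(α+β+1)] = 1102/305252 = 0.00361.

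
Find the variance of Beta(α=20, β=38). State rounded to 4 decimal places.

α+β = 58 and αβ = 760, so Var = αβ/[(α+β)²(α+β+1)] = 760/198476 = 0.0038.

0.0038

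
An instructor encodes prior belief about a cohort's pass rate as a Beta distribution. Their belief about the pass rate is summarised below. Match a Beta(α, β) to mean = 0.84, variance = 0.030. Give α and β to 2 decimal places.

α = 2.92, β = 0.56

Write ν = α+β; then α = μν and Var = μ(1−μ)/(ν+1).
ν = μ(1−μ)/Var − 1 = 0.1344/0.030 − 1 = 3.4800.
α = 0.84·3.4800 = 2.92, β = 0.16·3.4800 = 0.56.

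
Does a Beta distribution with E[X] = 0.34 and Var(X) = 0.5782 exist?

A Beta with mean μ has variance μ(1−μ)/(α+β+1) < μ(1−μ).
Here μ(1−μ) = 0.34×0.66 = 0.2244, and 0.5782 ≥ 0.2244.

No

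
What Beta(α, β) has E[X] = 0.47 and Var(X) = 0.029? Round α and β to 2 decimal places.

By moment matching, α+β = μ(1−μ)/σ² − 1 = (0.47·0.53)/0.029 − 1 = 8.5897 − 1 = 7.5897.
Since α/(α+β) = μ, α = 0.47·7.5897 = 3.57 and β = 0.53·7.5897 = 4.02.

α = 3.57, β = 4.02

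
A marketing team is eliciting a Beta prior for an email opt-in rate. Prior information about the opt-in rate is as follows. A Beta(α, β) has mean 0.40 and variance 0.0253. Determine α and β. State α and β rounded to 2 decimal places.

α = 3.39, β = 5.09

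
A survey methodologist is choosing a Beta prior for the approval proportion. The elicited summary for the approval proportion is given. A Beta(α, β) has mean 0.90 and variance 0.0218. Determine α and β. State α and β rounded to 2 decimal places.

Write ν = α+β; then α = μν and Var = μ(1−μ)/(ν+1).
ν = μ(1−μ)/Var − 1 = 0.0900/0.0218 − 1 = 3.1284.
α = 0.90·3.1284 = 2.82, β = 0.10·3.1284 = 0.31.

α = 2.82, β = 0.31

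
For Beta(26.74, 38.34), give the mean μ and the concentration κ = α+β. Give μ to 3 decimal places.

κ = α+β = 26.74+38.34 = 65.08; μ = α/κ = 26.74/65.08 = 0.411.

μ = 0.411, κ = 65.08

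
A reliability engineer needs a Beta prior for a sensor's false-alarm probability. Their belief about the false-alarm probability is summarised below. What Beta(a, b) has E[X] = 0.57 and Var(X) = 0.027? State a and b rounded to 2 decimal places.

Write ν = a+b; then a = μν and Var = μ(1−μ)/(ν+1).
ν = μ(1−μ)/Var − 1 = 0.2451/0.027 − 1 = 8.0778.
a = 0.57·8.0778 = 4.60, b = 0.43·8.0778 = 3.47.

a = 4.60, b = 3.47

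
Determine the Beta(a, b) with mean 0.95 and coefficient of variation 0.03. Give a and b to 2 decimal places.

Var = (CV·μ)² = (0.03×0.95)² = 0.000812.
a+b = μ(1−μ)/Var − 1 = 0.0475/0.000812 − 1 = 57.4795.
Thus a = 0.95·57.4795 = 54.61 and b = 0.05·57.4795 = 2.87.

a = 54.61, b = 2.87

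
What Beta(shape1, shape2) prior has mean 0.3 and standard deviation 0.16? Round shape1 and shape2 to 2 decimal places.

First σ² = 0.0256. Setting shape1 = μn, shape2 = (1−μ)n with n = shape1+shape2,
μ(1−μ)/(n+1) = 0.0256 ⇒ n+1 = 0.21/0.0256 = 8.2031 ⇒ n = 7.2031.
Hence shape1 = 0.3×7.2031 = 2.16, shape2 = 0.7×7.2031 = 5.04.

shape1 = 2.16, shape2 = 5.04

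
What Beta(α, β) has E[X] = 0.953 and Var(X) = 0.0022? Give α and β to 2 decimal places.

Let s = α+β. The Beta variance is μ(1−μ)/(s+1).
So s+1 = μ(1−μ)/σ² = (0.953×0.047)/0.0022 = 0.044791/0.0022 = 20.3595, giving s = 19.3595.
Then α = μs = 0.953×19.3595 = 18.45 and β = (1−μ)s = 0.047×19.3595 = 0.91.

α = 18.45, β = 0.91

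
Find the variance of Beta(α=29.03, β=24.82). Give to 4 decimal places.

Var = αβ/[(α+β)²(α+β+1)] = (29.03×24.82)/(53.85²×54.85) = 720.5246/159055.264125 = 0.0045.

0.0045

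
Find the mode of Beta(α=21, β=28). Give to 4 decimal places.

0.4255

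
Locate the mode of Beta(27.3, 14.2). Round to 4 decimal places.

0.6658

The density x^(α−1)(1−x)^(β−1) is maximised at (α−1)/(α+β−2) = 26.3/39.5 = 0.6658.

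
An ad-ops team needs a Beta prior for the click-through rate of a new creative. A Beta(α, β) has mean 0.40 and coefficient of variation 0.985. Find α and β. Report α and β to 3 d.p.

σ = CV·μ = 0.985×0.40 = 0.39400, so σ² = 0.155236.
s+1 = μ(1−μ)/σ² = 0.2400/0.155236 = 1.5460, so s = α+β = 0.5460.
α = μs = 0.218, β = (1−μ)s = 0.328.

α = 0.218, β = 0.328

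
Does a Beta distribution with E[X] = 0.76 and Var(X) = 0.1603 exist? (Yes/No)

For any Beta, Var(X) < E[X]·(1−E[X]).
Here μ(1−μ) = 0.76×0.24 = 0.1824, and 0.1603 < 0.1824.

Yes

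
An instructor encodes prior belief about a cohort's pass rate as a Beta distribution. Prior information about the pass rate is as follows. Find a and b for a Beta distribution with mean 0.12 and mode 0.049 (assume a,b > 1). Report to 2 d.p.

a = 1.52, b = 11.18

Let s = a+b. Mean gives a = μs = 0.12s; mode gives (a−1)/(s−2) = 0.049.
Substituting: 0.12s − 1 = 0.049(s−2) = 0.049s − 0.098, so 0.071s = 0.902 and s = 12.7042.
Then a = 0.12×12.7042 = 1.52 and b = s−a = 11.18.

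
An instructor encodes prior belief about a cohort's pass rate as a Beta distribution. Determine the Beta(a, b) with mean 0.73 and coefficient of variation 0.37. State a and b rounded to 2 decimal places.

a = 1.24, b = 0.46

Var = (CV·μ)² = (0.37×0.73)² = 0.072954.
a+b = μ(1−μ)/Var − 1 = 0.1971/0.072954 − 1 = 1.7017.
Thus a = 0.73·1.7017 = 1.24 and b = 0.27·1.7017 = 0.46.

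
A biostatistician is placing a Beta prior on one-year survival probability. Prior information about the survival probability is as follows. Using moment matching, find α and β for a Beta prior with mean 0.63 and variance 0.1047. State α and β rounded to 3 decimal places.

α = 0.773, β = 0.454

By moment matching, α+β = μ(1−μ)/σ² − 1 = (0.63·0.37)/0.1047 − 1 = 2.2264 − 1 = 1.2264.
Since α/(α+β) = μ, α = 0.63·1.2264 = 0.773 and β = 0.37·1.2264 = 0.454.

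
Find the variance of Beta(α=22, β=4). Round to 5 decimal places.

Var = αβ/[(α+β)²(α+β+1)] = (22×4)/(26²×27) = 88/18252 = 0.00482.

0.00482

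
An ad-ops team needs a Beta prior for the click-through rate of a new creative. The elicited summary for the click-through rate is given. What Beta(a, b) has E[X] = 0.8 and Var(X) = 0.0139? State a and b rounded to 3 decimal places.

Let s = a+b. The Beta variance is μ(1−μ)/(s+1).
So s+1 = μ(1−μ)/σ² = (0.8×0.2)/0.0139 = 0.16/0.0139 = 11.5108, giving s = 10.5108.
Then a = μs = 0.8×10.5108 = 8.409 and b = (1−μ)s = 0.2×10.5108 = 2.102.

a = 8.409, b = 2.102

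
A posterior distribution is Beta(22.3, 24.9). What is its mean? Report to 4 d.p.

E[X] = α/(α+β) = 22.3/47.2 = 0.4725.

0.4725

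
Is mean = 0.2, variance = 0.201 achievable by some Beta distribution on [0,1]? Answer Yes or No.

No

For any Beta, Var(X) < E[X]·(1−E[X]).
Here μ(1−μ) = 0.2×0.8 = 0.16, and 0.201 ≥ 0.16.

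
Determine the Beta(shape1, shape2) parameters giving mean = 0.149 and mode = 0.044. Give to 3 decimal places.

Let s = shape1+shape2. Mean gives shape1 = μs = 0.149s; mode gives (shape1−1)/(s−2) = 0.044.
Substituting: 0.149s − 1 = 0.044(s−2) = 0.044s − 0.088, so 0.105s = 0.912 and s = 8.6857.
Then shape1 = 0.149×8.6857 = 1.294 and shape2 = s−shape1 = 7.392.

shape1 = 1.294, shape2 = 7.392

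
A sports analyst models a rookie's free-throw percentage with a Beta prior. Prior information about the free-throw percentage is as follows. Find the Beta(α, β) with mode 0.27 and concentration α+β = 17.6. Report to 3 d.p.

For α,β>1 the mode is (α−1)/(α+β−2), so α = mode·(κ−2)+1 = 0.27×15.6+1 = 5.212.
And β = (1−mode)·(κ−2)+1 = 0.73×15.6+1 = 12.388.

α = 5.212, β = 12.388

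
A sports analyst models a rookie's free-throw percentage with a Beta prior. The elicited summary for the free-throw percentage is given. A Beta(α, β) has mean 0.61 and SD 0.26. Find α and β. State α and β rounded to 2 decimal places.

σ² = 0.26² = 0.0676.
With s = α+β, Var = μ(1−μ)/(s+1), so s+1 = (0.61×0.39)/0.0676 = 3.5192 and s = 2.5192.
α = μs = 1.54, β = (1−μ)s = 0.98.

α = 1.54, β = 0.98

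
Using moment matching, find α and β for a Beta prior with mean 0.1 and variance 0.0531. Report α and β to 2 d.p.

Write ν = α+β; then α = μν and Var = μ(1−μ)/(ν+1).
ν = μ(1−μ)/Var − 1 = 0.09/0.0531 − 1 = 0.6949.
α = 0.1·0.6949 = 0.07, β = 0.9·0.6949 = 0.63.

α = 0.07, β = 0.63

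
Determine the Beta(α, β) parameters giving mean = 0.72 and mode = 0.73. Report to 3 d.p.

With s = α+β: μ = α/s and mode = (α−1)/(s−2). Eliminating α = μs,
μs − 1 = m(s−2) ⇒ s(μ−m) = 1−2m ⇒ s = -0.46/-0.01 = 46.0000.
So α = μs = 33.120, β = (1−μ)s = 12.880.

α = 33.120, β = 12.880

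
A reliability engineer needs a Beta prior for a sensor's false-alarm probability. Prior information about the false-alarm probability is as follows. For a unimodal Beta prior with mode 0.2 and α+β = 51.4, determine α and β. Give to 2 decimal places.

For α,β>1 the mode is (α−1)/(α+β−2), so α = mode·(κ−2)+1 = 0.2×49.4+1 = 10.88.
And β = (1−mode)·(κ−2)+1 = 0.8×49.4+1 = 40.52.

α = 10.88, β = 40.52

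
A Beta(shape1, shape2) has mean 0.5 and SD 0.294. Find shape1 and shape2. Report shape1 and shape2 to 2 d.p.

shape1 = 0.95, shape2 = 0.95

Variance = 0.294² = 0.086436. The moment-matching identity shape1+shape2 = μ(1−μ)/Var − 1 gives
shape1+shape2 = 0.25/0.086436 − 1 = 1.8923, so shape1 = μ·1.8923 = 0.95 and shape2 = (1−μ)·1.8923 = 0.95.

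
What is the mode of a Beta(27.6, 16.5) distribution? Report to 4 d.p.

The density x^(α−1)(1−x)^(β−1) is maximised at (α−1)/(α+β−2) = 26.6/42.1 = 0.6318.

0.6318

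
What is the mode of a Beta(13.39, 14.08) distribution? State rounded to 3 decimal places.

The density x^(α−1)(1−x)^(β−1) is maximised at (α−1)/(α+β−2) = 12.39/25.47 = 0.486.

0.486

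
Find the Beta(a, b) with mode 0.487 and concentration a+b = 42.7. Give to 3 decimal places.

a = 20.821, b = 21.879

Mode = (a−1)/(κ−2) with κ = a+b, so a−1 = 0.487·40.7 = 19.821.
a = 20.821; b = κ − a = 21.879.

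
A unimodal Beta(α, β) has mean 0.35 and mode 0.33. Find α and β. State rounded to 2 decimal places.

α = 5.95, β = 11.05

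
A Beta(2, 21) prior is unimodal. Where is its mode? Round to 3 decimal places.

With α,β > 1, mode = (α−1)/(α+β−2) = 1/21 = 0.048.

0.048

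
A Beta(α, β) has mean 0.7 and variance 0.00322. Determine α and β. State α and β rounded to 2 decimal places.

α = 44.95, β = 19.27

Write ν = α+β; then α = μν and Var = μ(1−μ)/(ν+1).
ν = μ(1−μ)/Var − 1 = 0.21/0.00322 − 1 = 64.2174.
α = 0.7·64.2174 = 44.95, β = 0.3·64.2174 = 19.27.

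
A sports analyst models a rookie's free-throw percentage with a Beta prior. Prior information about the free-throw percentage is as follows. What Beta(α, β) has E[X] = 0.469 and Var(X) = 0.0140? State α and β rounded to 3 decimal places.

Write ν = α+β; then α = μν and Var = μ(1−μ)/(ν+1).
ν = μ(1−μ)/Var − 1 = 0.249039/0.0140 − 1 = 16.7885.
α = 0.469·16.7885 = 7.874, β = 0.531·16.7885 = 8.915.

α = 7.874, β = 8.915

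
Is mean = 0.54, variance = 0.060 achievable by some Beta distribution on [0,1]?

Yes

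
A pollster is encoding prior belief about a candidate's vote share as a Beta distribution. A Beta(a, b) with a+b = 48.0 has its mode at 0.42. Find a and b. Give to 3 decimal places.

a = 20.320, b = 27.680

Mode = (a−1)/(κ−2) with κ = a+b, so a−1 = 0.42·46.0 = 19.320.
a = 20.320; b = κ − a = 27.680.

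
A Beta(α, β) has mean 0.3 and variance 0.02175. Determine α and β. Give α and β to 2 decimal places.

α = 2.60, β = 6.06

Write ν = α+β; then α = μν and Var = μ(1−μ)/(ν+1).
ν = μ(1−μ)/Var − 1 = 0.21/0.02175 − 1 = 8.6552.
α = 0.3·8.6552 = 2.60, β = 0.7·8.6552 = 6.06.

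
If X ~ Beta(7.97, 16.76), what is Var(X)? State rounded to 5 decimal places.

0.00849

μ = 7.97/24.73 = 0.322281; Var = μ(1−μ)/(α+β+1) = 0.2184158/25.73 = 0.00849.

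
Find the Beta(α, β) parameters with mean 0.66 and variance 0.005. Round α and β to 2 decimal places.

α = 28.96, β = 14.92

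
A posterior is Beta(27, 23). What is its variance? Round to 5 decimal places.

μ = 27/50 = 0.540000; Var = μ(1−μ)/(α+β+1) = 0.2484000/51 = 0.00487.

0.00487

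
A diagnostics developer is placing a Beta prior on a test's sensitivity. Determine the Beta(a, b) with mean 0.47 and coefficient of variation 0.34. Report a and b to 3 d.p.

a = 4.115, b = 4.640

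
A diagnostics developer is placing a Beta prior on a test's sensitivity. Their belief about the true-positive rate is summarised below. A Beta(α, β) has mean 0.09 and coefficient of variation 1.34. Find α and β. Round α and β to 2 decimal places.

α = 0.42, β = 4.21

σ = CV·μ = 1.34×0.09 = 0.12060, so σ² = 0.014544.
s+1 = μ(1−μ)/σ² = 0.0819/0.014544 = 5.6310, so s = α+β = 4.6310.
α = μs = 0.42, β = (1−μ)s = 4.21.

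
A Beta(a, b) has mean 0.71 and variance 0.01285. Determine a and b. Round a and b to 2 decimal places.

By moment matching, a+b = μ(1−μ)/σ² − 1 = (0.71·0.29)/0.01285 − 1 = 16.0233 − 1 = 15.0233.
Since a/(a+b) = μ, a = 0.71·15.0233 = 10.67 and b = 0.29·15.0233 = 4.36.

a = 10.67, b = 4.36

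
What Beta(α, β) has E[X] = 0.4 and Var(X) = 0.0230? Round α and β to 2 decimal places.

α = 3.77, β = 5.66

Let s = α+β. The Beta variance is μ(1−μ)/(s+1).
So s+1 = μ(1−μ)/σ² = (0.4×0.6)/0.0230 = 0.24/0.0230 = 10.4348, giving s = 9.4348.
Then α = μs = 0.4×9.4348 = 3.77 and β = (1−μ)s = 0.6×9.4348 = 5.66.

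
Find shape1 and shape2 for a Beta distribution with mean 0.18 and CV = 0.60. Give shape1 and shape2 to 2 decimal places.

shape1 = 2.10, shape2 = 9.56

Var = (CV·μ)² = (0.60×0.18)² = 0.011664.
shape1+shape2 = μ(1−μ)/Var − 1 = 0.1476/0.011664 − 1 = 11.6543.
Thus shape1 = 0.18·11.6543 = 2.10 and shape2 = 0.82·11.6543 = 9.56.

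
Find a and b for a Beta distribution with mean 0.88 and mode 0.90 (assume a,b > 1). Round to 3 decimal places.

Let s = a+b. Mean gives a = μs = 0.88s; mode gives (a−1)/(s−2) = 0.90.
Substituting: 0.88s − 1 = 0.90(s−2) = 0.90s − 1.80, so -0.02s = -0.80 and s = 40.0000.
Then a = 0.88×40.0000 = 35.200 and b = s−a = 4.800.

a = 35.200, b = 4.800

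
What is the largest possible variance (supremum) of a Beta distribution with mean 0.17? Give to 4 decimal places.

For fixed mean μ the Beta variance is μ(1−μ)/(α+β+1), increasing as α+β decreases.
Its least upper bound (not attained) is μ(1−μ) = 0.17·0.83 = 0.1411.

0.1411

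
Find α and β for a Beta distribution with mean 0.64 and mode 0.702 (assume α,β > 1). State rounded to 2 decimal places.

α = 4.17, β = 2.35

With s = α+β: μ = α/s and mode = (α−1)/(s−2). Eliminating α = μs,
μs − 1 = m(s−2) ⇒ s(μ−m) = 1−2m ⇒ s = -0.404/-0.062 = 6.5161.
So α = μs = 4.17, β = (1−μ)s = 2.35.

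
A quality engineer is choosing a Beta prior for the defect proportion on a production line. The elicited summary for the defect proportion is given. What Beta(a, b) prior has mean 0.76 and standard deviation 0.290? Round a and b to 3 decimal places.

a = 0.888, b = 0.281

σ² = 0.290² = 0.084100.
With s = a+b, Var = μ(1−μ)/(s+1), so s+1 = (0.76×0.24)/0.084100 = 2.1688 and s = 1.1688.
a = μs = 0.888, b = (1−μ)s = 0.281.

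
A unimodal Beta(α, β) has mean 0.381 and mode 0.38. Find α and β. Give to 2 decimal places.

α = 91.44, β = 148.56

With s = α+β: μ = α/s and mode = (α−1)/(s−2). Eliminating α = μs,
μs − 1 = m(s−2) ⇒ s(μ−m) = 1−2m ⇒ s = 0.24/0.001 = 240.0000.
So α = μs = 91.44, β = (1−μ)s = 148.56.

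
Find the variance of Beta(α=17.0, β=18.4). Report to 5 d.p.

0.00686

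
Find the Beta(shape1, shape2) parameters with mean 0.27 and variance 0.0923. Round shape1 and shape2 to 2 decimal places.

shape1 = 0.31, shape2 = 0.83

By moment matching, shape1+shape2 = μ(1−μ)/σ² − 1 = (0.27·0.73)/0.0923 − 1 = 2.1354 − 1 = 1.1354.
Since shape1/(shape1+shape2) = μ, shape1 = 0.27·1.1354 = 0.31 and shape2 = 0.73·1.1354 = 0.83.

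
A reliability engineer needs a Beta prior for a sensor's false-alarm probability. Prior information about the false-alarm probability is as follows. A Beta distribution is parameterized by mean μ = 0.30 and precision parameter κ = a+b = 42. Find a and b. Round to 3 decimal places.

a = μκ = 0.30×42 = 12.600 and b = (1−μ)κ = 0.70×42 = 29.400.

a = 12.600, b = 29.400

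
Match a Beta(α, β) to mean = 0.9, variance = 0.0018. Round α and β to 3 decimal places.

Let s = α+β. The Beta variance is μ(1−μ)/(s+1).
So s+1 = μ(1−μ)/σ² = (0.9×0.1)/0.0018 = 0.09/0.0018 = 50.0000, giving s = 49.0000.
Then α = μs = 0.9×49.0000 = 44.100 and β = (1−μ)s = 0.1×49.0000 = 4.900.

α = 44.100, β = 4.900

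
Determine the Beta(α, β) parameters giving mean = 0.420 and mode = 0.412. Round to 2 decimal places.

α = 9.24, β = 12.76

With s = α+β: μ = α/s and mode = (α−1)/(s−2). Eliminating α = μs,
μs − 1 = m(s−2) ⇒ s(μ−m) = 1−2m ⇒ s = 0.176/0.008 = 22.0000.
So α = μs = 9.24, β = (1−μ)s = 12.76.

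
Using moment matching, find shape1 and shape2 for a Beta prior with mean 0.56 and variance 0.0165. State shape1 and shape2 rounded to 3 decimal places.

shape1 = 7.803, shape2 = 6.131

By moment matching, shape1+shape2 = μ(1−μ)/σ² − 1 = (0.56·0.44)/0.0165 − 1 = 14.9333 − 1 = 13.9333.
Since shape1/(shape1+shape2) = μ, shape1 = 0.56·13.9333 = 7.803 and shape2 = 0.44·13.9333 = 6.131.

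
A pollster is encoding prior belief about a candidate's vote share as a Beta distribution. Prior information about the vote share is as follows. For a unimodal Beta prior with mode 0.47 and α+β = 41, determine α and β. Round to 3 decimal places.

α = 19.330, β = 21.670

For α,β>1 the mode is (α−1)/(α+β−2), so α = mode·(κ−2)+1 = 0.47×39+1 = 19.330.
And β = (1−mode)·(κ−2)+1 = 0.53×39+1 = 21.670.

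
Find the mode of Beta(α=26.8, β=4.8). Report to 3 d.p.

0.872

With α,β > 1, mode = (α−1)/(α+β−2) = 25.8/29.6 = 0.872.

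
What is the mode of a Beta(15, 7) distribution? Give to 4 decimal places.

0.7000

With α,β > 1, mode = (α−1)/(α+β−2) = 14/20 = 0.7000.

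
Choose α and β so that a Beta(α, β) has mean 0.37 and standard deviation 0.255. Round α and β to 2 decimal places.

α = 0.96, β = 1.63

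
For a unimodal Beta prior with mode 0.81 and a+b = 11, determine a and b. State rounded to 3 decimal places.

a = 8.290, b = 2.710

Since the density peak of Beta(a,b) is at (a−1)/(a+b−2),
a = 1 + 0.81(11−2) = 8.290 and b = 11 − 8.290 = 2.710.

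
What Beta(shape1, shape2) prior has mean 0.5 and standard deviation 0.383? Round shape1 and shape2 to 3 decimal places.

shape1 = 0.352, shape2 = 0.352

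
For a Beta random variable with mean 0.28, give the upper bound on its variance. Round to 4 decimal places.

0.2016

Var = μ(1−μ)/(α+β+1), which approaches μ(1−μ) as α+β → 0.
So the supremum is μ(1−μ) = 0.28×0.72 = 0.2016.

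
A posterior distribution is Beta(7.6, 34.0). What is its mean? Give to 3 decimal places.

E[X] = α/(α+β) = 7.6/41.6 = 0.183.

0.183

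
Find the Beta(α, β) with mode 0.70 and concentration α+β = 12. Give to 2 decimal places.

For α,β>1 the mode is (α−1)/(α+β−2), so α = mode·(κ−2)+1 = 0.70×10+1 = 8.00.
And β = (1−mode)·(κ−2)+1 = 0.30×10+1 = 4.00.

α = 8.00, β = 4.00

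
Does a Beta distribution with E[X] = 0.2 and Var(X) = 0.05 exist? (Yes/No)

Yes

A Beta with mean μ has variance μ(1−μ)/(α+β+1) < μ(1−μ).
Here μ(1−μ) = 0.2×0.8 = 0.16, and 0.05 < 0.16.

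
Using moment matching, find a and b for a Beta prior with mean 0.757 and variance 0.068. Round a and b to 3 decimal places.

Let s = a+b. The Beta variance is μ(1−μ)/(s+1).
So s+1 = μ(1−μ)/σ² = (0.757×0.243)/0.068 = 0.183951/0.068 = 2.7052, giving s = 1.7052.
Then a = μs = 0.757×1.7052 = 1.291 and b = (1−μ)s = 0.243×1.7052 = 0.414.

a = 1.291, b = 0.414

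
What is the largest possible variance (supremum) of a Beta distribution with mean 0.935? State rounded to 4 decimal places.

0.0608

Var = μ(1−μ)/(α+β+1), which approaches μ(1−μ) as α+β → 0.
So the supremum is μ(1−μ) = 0.935×0.065 = 0.0608.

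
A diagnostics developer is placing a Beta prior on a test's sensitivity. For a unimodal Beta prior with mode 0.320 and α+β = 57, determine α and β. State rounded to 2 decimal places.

Mode = (α−1)/(κ−2) with κ = α+β, so α−1 = 0.320·55 = 17.60.
α = 18.60; β = κ − α = 38.40.

α = 18.60, β = 38.40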